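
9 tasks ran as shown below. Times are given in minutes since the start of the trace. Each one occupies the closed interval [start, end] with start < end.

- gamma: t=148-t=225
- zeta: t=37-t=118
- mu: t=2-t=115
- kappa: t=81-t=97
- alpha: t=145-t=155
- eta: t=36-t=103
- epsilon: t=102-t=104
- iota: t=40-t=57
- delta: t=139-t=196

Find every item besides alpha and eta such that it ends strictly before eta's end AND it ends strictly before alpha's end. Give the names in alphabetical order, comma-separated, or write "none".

iota, kappa

Conditions: its end is strictly before eta's end (X.end < t=103) AND its end is strictly before alpha's end (X.end < t=155).
delta: end t=196 < t=103? ✗; end t=196 < t=155? ✗ → no.
epsilon: end t=104 < t=103? ✗; end t=104 < t=155? ✓ → no.
gamma: end t=225 < t=103? ✗; end t=225 < t=155? ✗ → no.
iota: end t=57 < t=103? ✓; end t=57 < t=155? ✓ → yes.
kappa: end t=97 < t=103? ✓; end t=97 < t=155? ✓ → yes.
mu: end t=115 < t=103? ✗; end t=115 < t=155? ✓ → no.
zeta: end t=118 < t=103? ✗; end t=118 < t=155? ✓ → no.
Result: iota, kappa.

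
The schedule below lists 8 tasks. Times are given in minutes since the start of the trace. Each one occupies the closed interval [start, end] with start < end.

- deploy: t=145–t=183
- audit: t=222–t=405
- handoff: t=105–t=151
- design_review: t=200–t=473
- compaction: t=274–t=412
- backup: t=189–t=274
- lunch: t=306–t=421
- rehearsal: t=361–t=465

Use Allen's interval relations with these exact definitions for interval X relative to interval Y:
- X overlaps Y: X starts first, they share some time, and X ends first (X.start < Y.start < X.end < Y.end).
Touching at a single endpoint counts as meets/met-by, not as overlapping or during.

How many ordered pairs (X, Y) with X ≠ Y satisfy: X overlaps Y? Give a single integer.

Checking all 56 ordered pairs for relation 'overlaps'; matching pairs in alphabetical order:
(audit, compaction): audit overlaps compaction ✓
(audit, lunch): audit overlaps lunch ✓
(audit, rehearsal): audit overlaps rehearsal ✓
(backup, audit): backup overlaps audit ✓
(backup, design_review): backup overlaps design_review ✓
(compaction, lunch): compaction overlaps lunch ✓
(compaction, rehearsal): compaction overlaps rehearsal ✓
(handoff, deploy): handoff overlaps deploy ✓
(lunch, rehearsal): lunch overlaps rehearsal ✓
Count: 9.

9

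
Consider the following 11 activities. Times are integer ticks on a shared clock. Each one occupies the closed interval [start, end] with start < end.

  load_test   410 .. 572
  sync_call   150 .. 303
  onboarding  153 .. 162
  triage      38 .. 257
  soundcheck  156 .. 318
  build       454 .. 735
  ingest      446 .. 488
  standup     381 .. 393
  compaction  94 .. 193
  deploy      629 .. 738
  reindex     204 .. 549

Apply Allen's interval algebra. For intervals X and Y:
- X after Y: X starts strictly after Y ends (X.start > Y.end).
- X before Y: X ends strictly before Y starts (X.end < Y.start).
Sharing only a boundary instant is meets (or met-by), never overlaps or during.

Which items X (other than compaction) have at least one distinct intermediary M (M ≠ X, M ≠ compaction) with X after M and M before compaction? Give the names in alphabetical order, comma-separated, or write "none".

none

Target compaction = [94, 193].
Intermediaries M with M before compaction: none.
Union: none.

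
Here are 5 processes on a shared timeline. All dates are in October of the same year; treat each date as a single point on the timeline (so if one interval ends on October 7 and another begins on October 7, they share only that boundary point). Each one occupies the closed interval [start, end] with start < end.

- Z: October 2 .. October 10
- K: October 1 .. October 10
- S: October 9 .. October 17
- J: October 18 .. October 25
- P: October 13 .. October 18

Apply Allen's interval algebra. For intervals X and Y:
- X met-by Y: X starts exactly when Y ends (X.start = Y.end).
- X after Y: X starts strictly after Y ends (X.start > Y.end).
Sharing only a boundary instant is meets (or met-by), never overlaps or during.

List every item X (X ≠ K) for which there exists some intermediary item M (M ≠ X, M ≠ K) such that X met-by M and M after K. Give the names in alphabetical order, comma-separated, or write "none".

J

Target K = [October 1, October 10].
Intermediaries M with M after K: J, P.
Via J — items with X met-by J: none.
Via P — items with X met-by P: J.
Union: J.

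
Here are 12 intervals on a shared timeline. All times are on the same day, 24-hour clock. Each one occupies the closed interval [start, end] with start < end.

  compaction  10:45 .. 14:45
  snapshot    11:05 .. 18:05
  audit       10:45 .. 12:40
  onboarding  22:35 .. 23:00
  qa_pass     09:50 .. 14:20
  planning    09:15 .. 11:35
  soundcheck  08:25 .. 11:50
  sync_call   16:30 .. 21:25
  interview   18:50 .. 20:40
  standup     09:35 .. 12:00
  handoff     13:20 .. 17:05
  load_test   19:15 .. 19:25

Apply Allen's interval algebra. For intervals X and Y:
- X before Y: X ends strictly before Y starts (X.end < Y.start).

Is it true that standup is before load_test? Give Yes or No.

Yes

standup = [09:35, 12:00], load_test = [19:15, 19:25].
Actual relation of standup to load_test: before.
Asked whether 'before' holds → Yes.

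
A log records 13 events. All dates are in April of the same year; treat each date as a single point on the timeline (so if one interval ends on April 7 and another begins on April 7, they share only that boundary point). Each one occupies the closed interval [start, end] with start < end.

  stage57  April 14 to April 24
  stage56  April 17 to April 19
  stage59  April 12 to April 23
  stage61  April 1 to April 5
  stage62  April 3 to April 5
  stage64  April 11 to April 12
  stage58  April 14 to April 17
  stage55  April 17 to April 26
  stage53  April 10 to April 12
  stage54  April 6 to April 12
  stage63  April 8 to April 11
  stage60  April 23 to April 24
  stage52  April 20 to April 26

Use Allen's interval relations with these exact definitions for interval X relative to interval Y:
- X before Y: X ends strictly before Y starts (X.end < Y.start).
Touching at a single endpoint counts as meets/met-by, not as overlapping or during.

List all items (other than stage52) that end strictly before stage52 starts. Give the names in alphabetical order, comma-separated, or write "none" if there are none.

stage53, stage54, stage56, stage58, stage61, stage62, stage63, stage64

Target stage52 = [April 20, April 26].
stage53 [April 10, April 12] → before → yes.
stage54 [April 6, April 12] → before → yes.
stage55 [April 17, April 26] → finished-by → no.
stage56 [April 17, April 19] → before → yes.
stage57 [April 14, April 24] → overlaps → no.
stage58 [April 14, April 17] → before → yes.
stage59 [April 12, April 23] → overlaps → no.
stage60 [April 23, April 24] → during → no.
stage61 [April 1, April 5] → before → yes.
stage62 [April 3, April 5] → before → yes.
stage63 [April 8, April 11] → before → yes.
stage64 [April 11, April 12] → before → yes.
Result: stage53, stage54, stage56, stage58, stage61, stage62, stage63, stage64.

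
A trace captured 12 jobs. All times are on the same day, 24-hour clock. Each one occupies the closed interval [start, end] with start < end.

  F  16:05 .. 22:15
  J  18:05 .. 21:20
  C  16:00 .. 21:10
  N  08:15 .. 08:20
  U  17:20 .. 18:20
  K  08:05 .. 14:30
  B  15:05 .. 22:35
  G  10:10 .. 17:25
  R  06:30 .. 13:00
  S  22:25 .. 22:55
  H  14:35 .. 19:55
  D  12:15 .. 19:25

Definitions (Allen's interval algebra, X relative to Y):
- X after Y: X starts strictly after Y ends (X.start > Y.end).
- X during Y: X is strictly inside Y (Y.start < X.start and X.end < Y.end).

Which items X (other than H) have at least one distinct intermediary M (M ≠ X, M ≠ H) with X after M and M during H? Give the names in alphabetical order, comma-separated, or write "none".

S

Target H = [14:35, 19:55].
Intermediaries M with M during H: U.
Via U — items with X after U: S.
Union: S.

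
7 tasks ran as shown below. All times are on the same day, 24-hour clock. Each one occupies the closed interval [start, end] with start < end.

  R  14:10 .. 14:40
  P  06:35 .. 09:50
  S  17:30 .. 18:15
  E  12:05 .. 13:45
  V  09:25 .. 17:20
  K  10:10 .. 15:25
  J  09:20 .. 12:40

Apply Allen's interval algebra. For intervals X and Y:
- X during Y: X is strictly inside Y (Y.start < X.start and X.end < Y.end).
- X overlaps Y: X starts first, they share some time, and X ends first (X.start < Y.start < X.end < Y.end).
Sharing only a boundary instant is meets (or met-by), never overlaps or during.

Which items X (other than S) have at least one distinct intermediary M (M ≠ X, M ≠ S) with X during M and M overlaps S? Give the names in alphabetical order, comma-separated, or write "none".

Target S = [17:30, 18:15].
Intermediaries M with M overlaps S: none.
Union: none.

none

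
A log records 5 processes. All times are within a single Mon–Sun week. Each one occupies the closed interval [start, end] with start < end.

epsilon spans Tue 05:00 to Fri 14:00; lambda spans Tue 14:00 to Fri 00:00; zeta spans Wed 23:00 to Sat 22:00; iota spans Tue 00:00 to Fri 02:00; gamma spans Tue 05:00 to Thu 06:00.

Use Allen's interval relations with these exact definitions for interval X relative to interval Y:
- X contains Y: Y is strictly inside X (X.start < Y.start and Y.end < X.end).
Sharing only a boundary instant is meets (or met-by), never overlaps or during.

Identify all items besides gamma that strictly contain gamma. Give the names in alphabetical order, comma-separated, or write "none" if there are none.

iota

Target gamma = [Tue 05:00, Thu 06:00].
epsilon [Tue 05:00, Fri 14:00] → started-by → no.
iota [Tue 00:00, Fri 02:00] → contains → yes.
lambda [Tue 14:00, Fri 00:00] → overlapped-by → no.
zeta [Wed 23:00, Sat 22:00] → overlapped-by → no.
Result: iota.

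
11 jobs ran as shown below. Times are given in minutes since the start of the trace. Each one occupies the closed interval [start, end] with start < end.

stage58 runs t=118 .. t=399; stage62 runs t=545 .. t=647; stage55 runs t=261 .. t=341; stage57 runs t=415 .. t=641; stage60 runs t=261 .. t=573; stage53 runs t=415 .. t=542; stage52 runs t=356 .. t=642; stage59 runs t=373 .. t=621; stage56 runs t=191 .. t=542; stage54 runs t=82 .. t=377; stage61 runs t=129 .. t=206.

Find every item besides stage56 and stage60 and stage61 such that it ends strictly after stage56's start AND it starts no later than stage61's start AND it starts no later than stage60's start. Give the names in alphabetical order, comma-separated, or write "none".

Conditions: its end is strictly after stage56's start (X.end > t=191) AND its start is no later than stage61's start (X.start <= t=129) AND its start is no later than stage60's start (X.start <= t=261).
stage52: end t=642 > t=191? ✓; start t=356 <= t=129? ✗; start t=356 <= t=261? ✗ → no.
stage53: end t=542 > t=191? ✓; start t=415 <= t=129? ✗; start t=415 <= t=261? ✗ → no.
stage54: end t=377 > t=191? ✓; start t=82 <= t=129? ✓; start t=82 <= t=261? ✓ → yes.
stage55: end t=341 > t=191? ✓; start t=261 <= t=129? ✗; start t=261 <= t=261? ✓ → no.
stage57: end t=641 > t=191? ✓; start t=415 <= t=129? ✗; start t=415 <= t=261? ✗ → no.
stage58: end t=399 > t=191? ✓; start t=118 <= t=129? ✓; start t=118 <= t=261? ✓ → yes.
stage59: end t=621 > t=191? ✓; start t=373 <= t=129? ✗; start t=373 <= t=261? ✗ → no.
stage62: end t=647 > t=191? ✓; start t=545 <= t=129? ✗; start t=545 <= t=261? ✗ → no.
Result: stage54, stage58.

stage54, stage58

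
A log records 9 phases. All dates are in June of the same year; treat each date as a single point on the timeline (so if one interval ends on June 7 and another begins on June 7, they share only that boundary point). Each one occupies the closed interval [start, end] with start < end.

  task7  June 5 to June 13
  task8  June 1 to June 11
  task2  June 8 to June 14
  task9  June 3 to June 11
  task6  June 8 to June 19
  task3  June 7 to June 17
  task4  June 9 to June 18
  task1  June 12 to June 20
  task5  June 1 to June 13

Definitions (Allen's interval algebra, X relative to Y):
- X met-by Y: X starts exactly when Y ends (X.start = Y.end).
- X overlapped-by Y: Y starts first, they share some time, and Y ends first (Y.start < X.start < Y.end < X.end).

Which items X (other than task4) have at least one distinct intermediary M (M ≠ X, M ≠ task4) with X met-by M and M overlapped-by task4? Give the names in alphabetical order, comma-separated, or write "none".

none

Target task4 = [June 9, June 18].
Intermediaries M with M overlapped-by task4: task1.
Via task1 — items with X met-by task1: none.
Union: none.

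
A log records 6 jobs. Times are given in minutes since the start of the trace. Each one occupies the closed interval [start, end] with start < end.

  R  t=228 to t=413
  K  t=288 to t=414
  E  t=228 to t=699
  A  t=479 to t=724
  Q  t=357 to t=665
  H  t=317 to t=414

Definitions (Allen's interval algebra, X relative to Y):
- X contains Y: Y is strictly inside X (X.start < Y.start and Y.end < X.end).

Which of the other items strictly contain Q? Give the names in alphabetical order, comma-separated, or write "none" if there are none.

Target Q = [t=357, t=665].
A [t=479, t=724] → overlapped-by → no.
E [t=228, t=699] → contains → yes.
H [t=317, t=414] → overlaps → no.
K [t=288, t=414] → overlaps → no.
R [t=228, t=413] → overlaps → no.
Result: E.

E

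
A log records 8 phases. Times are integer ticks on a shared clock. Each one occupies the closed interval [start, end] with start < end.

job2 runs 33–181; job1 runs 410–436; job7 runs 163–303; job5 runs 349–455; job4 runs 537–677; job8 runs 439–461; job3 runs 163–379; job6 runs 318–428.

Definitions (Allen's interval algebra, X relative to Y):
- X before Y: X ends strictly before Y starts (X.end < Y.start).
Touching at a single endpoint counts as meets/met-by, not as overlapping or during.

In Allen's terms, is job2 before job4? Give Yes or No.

Yes

job2 = [33, 181], job4 = [537, 677].
Actual relation of job2 to job4: before.
Asked whether 'before' holds → Yes.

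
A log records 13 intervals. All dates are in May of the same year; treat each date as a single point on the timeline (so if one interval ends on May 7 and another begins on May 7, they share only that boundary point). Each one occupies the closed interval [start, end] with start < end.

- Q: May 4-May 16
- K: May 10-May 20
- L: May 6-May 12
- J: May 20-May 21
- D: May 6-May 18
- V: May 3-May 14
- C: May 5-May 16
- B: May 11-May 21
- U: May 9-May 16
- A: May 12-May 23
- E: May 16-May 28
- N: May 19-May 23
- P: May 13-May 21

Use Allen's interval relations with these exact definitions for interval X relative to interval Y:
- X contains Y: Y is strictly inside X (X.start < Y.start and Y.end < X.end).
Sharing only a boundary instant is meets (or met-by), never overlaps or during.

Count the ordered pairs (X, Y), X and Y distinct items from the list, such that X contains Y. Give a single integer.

9

Checking all 156 ordered pairs for relation 'contains'; matching pairs in alphabetical order:
(A, J): A contains J ✓
(A, P): A contains P ✓
(C, L): C contains L ✓
(D, U): D contains U ✓
(E, J): E contains J ✓
(E, N): E contains N ✓
(N, J): N contains J ✓
(Q, L): Q contains L ✓
(V, L): V contains L ✓
Count: 9.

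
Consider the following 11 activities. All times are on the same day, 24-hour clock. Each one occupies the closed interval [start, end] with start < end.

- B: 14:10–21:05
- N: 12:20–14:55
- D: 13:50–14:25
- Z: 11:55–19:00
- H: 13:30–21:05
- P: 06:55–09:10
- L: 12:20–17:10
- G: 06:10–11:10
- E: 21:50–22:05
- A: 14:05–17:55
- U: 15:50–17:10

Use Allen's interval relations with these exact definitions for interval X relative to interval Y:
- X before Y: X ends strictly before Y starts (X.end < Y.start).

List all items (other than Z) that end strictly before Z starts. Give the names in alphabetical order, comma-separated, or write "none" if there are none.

G, P

Target Z = [11:55, 19:00].
A [14:05, 17:55] → during → no.
B [14:10, 21:05] → overlapped-by → no.
D [13:50, 14:25] → during → no.
E [21:50, 22:05] → after → no.
G [06:10, 11:10] → before → yes.
H [13:30, 21:05] → overlapped-by → no.
L [12:20, 17:10] → during → no.
N [12:20, 14:55] → during → no.
P [06:55, 09:10] → before → yes.
U [15:50, 17:10] → during → no.
Result: G, P.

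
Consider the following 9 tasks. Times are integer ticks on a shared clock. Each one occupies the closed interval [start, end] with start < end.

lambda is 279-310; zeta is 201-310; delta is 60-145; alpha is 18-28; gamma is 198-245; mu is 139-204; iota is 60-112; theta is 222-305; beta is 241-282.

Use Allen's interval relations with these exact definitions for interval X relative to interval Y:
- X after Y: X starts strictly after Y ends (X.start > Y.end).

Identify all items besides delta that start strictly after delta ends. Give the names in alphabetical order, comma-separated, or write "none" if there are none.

beta, gamma, lambda, theta, zeta

Target delta = [60, 145].
alpha [18, 28] → before → no.
beta [241, 282] → after → yes.
gamma [198, 245] → after → yes.
iota [60, 112] → starts → no.
lambda [279, 310] → after → yes.
mu [139, 204] → overlapped-by → no.
theta [222, 305] → after → yes.
zeta [201, 310] → after → yes.
Result: beta, gamma, lambda, theta, zeta.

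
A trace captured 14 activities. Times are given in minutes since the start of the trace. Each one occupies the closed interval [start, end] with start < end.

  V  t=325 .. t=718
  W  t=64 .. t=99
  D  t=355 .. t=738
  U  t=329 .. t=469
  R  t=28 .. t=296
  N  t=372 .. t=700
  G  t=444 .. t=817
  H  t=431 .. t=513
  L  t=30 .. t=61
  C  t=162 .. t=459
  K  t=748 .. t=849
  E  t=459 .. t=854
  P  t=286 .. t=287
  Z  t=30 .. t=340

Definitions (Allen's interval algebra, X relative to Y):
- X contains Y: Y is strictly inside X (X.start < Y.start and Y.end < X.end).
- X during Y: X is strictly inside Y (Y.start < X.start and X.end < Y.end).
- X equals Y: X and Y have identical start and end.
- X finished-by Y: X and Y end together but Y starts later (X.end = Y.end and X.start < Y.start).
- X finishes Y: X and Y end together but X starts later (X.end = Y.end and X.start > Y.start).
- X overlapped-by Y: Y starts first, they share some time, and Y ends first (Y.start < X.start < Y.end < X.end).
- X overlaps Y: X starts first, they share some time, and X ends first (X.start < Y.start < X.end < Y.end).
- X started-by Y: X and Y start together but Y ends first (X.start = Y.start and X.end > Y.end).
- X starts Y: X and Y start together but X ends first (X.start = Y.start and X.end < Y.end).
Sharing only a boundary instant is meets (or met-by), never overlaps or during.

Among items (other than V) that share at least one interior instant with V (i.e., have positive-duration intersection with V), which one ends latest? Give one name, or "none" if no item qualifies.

Target V = [t=325, t=718].
C [t=162, t=459] → overlaps → candidate.
D [t=355, t=738] → overlapped-by → candidate.
E [t=459, t=854] → overlapped-by → candidate.
G [t=444, t=817] → overlapped-by → candidate.
H [t=431, t=513] → during → candidate.
K [t=748, t=849] → after → excluded.
L [t=30, t=61] → before → excluded.
N [t=372, t=700] → during → candidate.
P [t=286, t=287] → before → excluded.
R [t=28, t=296] → before → excluded.
U [t=329, t=469] → during → candidate.
W [t=64, t=99] → before → excluded.
Z [t=30, t=340] → overlaps → candidate.
Among candidates, latest end is t=854 → E.

E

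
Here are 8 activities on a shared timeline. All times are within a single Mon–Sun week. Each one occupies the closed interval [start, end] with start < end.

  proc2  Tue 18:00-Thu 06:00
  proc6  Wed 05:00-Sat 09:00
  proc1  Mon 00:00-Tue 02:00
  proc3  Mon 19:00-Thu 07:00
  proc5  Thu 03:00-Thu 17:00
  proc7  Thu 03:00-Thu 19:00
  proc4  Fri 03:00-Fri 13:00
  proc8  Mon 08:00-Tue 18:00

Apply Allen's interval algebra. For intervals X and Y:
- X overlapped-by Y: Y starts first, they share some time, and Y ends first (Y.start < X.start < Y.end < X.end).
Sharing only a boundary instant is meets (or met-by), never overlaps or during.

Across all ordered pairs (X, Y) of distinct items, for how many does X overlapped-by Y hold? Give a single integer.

Checking all 56 ordered pairs for relation 'overlapped-by'; matching pairs in alphabetical order:
(proc3, proc1): proc3 overlapped-by proc1 ✓
(proc3, proc8): proc3 overlapped-by proc8 ✓
(proc5, proc2): proc5 overlapped-by proc2 ✓
(proc5, proc3): proc5 overlapped-by proc3 ✓
(proc6, proc2): proc6 overlapped-by proc2 ✓
(proc6, proc3): proc6 overlapped-by proc3 ✓
(proc7, proc2): proc7 overlapped-by proc2 ✓
(proc7, proc3): proc7 overlapped-by proc3 ✓
(proc8, proc1): proc8 overlapped-by proc1 ✓
Count: 9.

9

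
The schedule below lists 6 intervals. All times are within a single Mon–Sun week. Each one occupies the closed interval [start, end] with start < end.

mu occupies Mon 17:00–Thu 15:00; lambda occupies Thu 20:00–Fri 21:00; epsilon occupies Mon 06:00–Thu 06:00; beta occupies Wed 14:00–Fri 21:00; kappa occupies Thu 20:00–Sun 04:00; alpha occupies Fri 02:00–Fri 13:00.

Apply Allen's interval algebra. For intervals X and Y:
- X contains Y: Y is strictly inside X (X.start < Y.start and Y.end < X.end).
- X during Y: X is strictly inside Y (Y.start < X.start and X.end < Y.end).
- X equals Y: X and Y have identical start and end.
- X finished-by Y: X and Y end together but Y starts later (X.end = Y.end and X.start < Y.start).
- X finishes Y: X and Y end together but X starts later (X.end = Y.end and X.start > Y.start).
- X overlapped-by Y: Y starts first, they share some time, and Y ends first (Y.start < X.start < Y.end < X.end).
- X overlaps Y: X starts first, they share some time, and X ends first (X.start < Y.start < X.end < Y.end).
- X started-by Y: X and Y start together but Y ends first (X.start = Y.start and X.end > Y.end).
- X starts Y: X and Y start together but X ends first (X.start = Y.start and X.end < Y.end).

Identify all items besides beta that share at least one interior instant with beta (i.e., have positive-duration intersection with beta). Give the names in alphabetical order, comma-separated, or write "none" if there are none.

alpha, epsilon, kappa, lambda, mu

Target beta = [Wed 14:00, Fri 21:00].
alpha [Fri 02:00, Fri 13:00] → during → yes.
epsilon [Mon 06:00, Thu 06:00] → overlaps → yes.
kappa [Thu 20:00, Sun 04:00] → overlapped-by → yes.
lambda [Thu 20:00, Fri 21:00] → finishes → yes.
mu [Mon 17:00, Thu 15:00] → overlaps → yes.
Result: alpha, epsilon, kappa, lambda, mu.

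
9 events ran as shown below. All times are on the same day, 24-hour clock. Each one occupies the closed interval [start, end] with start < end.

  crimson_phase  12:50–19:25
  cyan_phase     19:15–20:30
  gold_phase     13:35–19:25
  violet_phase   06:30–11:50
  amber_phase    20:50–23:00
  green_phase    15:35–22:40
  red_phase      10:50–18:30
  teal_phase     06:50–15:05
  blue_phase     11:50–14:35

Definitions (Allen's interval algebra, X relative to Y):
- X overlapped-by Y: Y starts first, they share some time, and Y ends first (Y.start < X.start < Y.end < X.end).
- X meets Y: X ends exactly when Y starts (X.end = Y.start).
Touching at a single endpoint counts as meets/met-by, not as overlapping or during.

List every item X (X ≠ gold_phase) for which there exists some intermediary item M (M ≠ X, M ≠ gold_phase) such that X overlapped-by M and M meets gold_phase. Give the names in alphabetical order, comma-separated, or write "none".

none

Target gold_phase = [13:35, 19:25].
Intermediaries M with M meets gold_phase: none.
Union: none.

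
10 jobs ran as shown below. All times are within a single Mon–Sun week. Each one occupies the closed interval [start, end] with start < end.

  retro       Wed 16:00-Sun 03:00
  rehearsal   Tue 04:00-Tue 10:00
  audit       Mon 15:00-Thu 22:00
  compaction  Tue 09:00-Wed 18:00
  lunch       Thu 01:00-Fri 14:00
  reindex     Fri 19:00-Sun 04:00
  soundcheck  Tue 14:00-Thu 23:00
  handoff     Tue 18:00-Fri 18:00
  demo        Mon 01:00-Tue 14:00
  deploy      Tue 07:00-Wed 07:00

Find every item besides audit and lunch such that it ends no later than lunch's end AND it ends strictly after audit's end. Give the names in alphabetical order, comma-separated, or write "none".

Conditions: its end is no later than lunch's end (X.end <= Fri 14:00) AND its end is strictly after audit's end (X.end > Thu 22:00).
compaction: end Wed 18:00 <= Fri 14:00? ✓; end Wed 18:00 > Thu 22:00? ✗ → no.
demo: end Tue 14:00 <= Fri 14:00? ✓; end Tue 14:00 > Thu 22:00? ✗ → no.
deploy: end Wed 07:00 <= Fri 14:00? ✓; end Wed 07:00 > Thu 22:00? ✗ → no.
handoff: end Fri 18:00 <= Fri 14:00? ✗; end Fri 18:00 > Thu 22:00? ✓ → no.
rehearsal: end Tue 10:00 <= Fri 14:00? ✓; end Tue 10:00 > Thu 22:00? ✗ → no.
reindex: end Sun 04:00 <= Fri 14:00? ✗; end Sun 04:00 > Thu 22:00? ✓ → no.
retro: end Sun 03:00 <= Fri 14:00? ✗; end Sun 03:00 > Thu 22:00? ✓ → no.
soundcheck: end Thu 23:00 <= Fri 14:00? ✓; end Thu 23:00 > Thu 22:00? ✓ → yes.
Result: soundcheck.

soundcheck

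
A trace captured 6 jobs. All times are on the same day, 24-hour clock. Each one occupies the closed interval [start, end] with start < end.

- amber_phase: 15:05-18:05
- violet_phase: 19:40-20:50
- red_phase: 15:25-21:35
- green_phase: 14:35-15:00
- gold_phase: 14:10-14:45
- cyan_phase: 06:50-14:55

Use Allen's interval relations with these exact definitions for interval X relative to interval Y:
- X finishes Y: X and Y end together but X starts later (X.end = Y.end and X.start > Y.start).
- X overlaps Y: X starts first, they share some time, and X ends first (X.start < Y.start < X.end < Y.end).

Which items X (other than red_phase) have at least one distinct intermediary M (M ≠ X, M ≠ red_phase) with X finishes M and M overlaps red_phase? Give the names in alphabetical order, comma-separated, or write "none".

none

Target red_phase = [15:25, 21:35].
Intermediaries M with M overlaps red_phase: amber_phase.
Via amber_phase — items with X finishes amber_phase: none.
Union: none.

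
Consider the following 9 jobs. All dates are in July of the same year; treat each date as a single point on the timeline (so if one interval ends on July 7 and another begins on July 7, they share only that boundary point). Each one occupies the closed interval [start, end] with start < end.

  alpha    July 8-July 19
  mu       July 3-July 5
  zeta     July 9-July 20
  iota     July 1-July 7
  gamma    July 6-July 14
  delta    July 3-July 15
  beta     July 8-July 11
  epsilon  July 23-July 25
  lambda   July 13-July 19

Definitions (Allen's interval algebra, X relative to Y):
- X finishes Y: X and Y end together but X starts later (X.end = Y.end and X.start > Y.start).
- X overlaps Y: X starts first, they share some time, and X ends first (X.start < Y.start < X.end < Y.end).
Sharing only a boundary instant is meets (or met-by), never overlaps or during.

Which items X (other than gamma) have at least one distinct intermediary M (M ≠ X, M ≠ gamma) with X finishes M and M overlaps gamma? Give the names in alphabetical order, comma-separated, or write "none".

none

Target gamma = [July 6, July 14].
Intermediaries M with M overlaps gamma: iota.
Via iota — items with X finishes iota: none.
Union: none.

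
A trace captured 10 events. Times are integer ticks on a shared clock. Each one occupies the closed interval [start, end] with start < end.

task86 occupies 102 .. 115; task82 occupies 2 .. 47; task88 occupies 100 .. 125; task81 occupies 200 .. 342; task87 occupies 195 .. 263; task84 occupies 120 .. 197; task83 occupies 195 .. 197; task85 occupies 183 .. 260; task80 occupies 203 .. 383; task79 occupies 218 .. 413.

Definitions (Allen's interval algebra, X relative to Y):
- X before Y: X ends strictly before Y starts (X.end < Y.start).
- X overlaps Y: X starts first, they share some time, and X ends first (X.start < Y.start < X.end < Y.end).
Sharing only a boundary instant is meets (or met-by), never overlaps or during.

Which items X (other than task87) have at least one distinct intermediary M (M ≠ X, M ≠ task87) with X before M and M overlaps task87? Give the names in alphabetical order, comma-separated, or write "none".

Target task87 = [195, 263].
Intermediaries M with M overlaps task87: task84, task85.
Via task84 — items with X before task84: task82, task86.
Via task85 — items with X before task85: task82, task86, task88.
Union: task82, task86, task88.

task82, task86, task88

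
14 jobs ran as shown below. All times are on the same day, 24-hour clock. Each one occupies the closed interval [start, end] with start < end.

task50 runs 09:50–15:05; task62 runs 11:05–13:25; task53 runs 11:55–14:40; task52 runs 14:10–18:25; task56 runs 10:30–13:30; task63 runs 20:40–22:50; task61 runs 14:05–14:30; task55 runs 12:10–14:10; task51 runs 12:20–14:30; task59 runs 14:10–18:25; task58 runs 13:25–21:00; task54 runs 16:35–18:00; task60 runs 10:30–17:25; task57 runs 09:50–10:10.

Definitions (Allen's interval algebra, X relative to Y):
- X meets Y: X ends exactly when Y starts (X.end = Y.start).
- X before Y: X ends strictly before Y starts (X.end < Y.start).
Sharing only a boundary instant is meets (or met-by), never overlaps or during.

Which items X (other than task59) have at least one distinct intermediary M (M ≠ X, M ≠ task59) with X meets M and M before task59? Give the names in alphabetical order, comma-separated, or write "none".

none

Target task59 = [14:10, 18:25].
Intermediaries M with M before task59: task56, task57, task62.
Via task56 — items with X meets task56: none.
Via task57 — items with X meets task57: none.
Via task62 — items with X meets task62: none.
Union: none.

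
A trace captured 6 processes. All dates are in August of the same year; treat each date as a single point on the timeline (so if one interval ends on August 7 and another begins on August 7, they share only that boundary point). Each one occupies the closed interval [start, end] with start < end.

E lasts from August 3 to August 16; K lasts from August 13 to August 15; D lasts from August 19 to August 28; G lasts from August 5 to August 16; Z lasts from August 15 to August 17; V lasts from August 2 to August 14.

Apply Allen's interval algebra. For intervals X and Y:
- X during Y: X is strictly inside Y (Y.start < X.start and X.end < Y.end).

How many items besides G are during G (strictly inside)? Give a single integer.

Target G = [August 5, August 16].
D [August 19, August 28] → after → no.
E [August 3, August 16] → finished-by → no.
K [August 13, August 15] → during → counts.
V [August 2, August 14] → overlaps → no.
Z [August 15, August 17] → overlapped-by → no.
Total: 1.

1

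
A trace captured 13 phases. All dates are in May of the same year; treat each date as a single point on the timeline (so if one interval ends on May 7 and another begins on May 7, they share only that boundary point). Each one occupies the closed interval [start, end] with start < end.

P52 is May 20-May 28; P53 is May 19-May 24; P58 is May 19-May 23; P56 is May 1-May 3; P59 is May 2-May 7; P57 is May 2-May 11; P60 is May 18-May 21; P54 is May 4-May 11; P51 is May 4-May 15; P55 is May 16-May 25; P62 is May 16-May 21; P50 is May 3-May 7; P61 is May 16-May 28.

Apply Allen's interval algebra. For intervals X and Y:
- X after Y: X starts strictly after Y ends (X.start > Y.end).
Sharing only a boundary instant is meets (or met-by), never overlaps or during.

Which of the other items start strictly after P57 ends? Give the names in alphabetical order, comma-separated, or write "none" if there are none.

P52, P53, P55, P58, P60, P61, P62

Target P57 = [May 2, May 11].
P50 [May 3, May 7] → during → no.
P51 [May 4, May 15] → overlapped-by → no.
P52 [May 20, May 28] → after → yes.
P53 [May 19, May 24] → after → yes.
P54 [May 4, May 11] → finishes → no.
P55 [May 16, May 25] → after → yes.
P56 [May 1, May 3] → overlaps → no.
P58 [May 19, May 23] → after → yes.
P59 [May 2, May 7] → starts → no.
P60 [May 18, May 21] → after → yes.
P61 [May 16, May 28] → after → yes.
P62 [May 16, May 21] → after → yes.
Result: P52, P53, P55, P58, P60, P61, P62.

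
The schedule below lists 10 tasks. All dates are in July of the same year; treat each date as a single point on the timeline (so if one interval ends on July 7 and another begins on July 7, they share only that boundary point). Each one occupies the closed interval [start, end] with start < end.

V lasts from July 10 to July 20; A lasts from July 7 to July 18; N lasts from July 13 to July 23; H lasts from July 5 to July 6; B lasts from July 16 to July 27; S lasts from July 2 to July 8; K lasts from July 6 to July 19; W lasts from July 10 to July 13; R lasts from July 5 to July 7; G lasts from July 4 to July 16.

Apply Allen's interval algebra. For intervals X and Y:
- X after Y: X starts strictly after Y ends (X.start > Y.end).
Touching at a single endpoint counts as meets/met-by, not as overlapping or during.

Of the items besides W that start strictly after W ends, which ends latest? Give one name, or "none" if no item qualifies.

B

Target W = [July 10, July 13].
A [July 7, July 18] → contains → excluded.
B [July 16, July 27] → after → candidate.
G [July 4, July 16] → contains → excluded.
H [July 5, July 6] → before → excluded.
K [July 6, July 19] → contains → excluded.
N [July 13, July 23] → met-by → excluded.
R [July 5, July 7] → before → excluded.
S [July 2, July 8] → before → excluded.
V [July 10, July 20] → started-by → excluded.
Among candidates, latest end is July 27 → B.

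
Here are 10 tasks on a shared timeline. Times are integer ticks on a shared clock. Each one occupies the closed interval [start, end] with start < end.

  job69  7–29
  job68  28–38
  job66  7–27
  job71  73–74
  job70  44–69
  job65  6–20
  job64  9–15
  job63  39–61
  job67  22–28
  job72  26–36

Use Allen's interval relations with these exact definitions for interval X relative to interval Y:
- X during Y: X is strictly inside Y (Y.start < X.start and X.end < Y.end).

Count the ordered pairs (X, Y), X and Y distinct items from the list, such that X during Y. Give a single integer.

4

Checking all 90 ordered pairs for relation 'during'; matching pairs in alphabetical order:
(job64, job65): job64 during job65 ✓
(job64, job66): job64 during job66 ✓
(job64, job69): job64 during job69 ✓
(job67, job69): job67 during job69 ✓
Count: 4.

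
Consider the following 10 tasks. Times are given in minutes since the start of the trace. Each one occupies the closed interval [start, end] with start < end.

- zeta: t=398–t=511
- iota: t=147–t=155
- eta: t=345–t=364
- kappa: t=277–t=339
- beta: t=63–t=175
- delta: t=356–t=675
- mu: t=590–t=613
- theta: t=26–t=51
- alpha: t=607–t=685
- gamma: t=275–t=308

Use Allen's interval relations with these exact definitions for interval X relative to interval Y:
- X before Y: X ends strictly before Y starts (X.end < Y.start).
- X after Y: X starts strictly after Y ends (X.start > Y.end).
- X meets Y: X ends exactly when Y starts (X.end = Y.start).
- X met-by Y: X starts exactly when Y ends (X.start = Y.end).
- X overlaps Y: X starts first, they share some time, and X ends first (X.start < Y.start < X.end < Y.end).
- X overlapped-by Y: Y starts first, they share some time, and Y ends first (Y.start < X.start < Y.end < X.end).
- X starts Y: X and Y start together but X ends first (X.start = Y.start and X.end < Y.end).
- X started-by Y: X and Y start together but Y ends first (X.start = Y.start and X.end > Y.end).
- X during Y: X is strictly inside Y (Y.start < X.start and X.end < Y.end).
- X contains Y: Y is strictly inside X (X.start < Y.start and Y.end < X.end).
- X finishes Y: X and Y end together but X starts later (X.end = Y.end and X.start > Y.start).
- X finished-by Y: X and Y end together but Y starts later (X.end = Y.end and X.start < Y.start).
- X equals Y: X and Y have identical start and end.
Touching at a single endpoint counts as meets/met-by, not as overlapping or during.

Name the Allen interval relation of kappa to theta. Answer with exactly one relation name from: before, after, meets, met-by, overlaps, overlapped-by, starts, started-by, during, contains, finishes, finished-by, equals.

after

kappa = [t=277, t=339]; theta = [t=26, t=51].
Compare endpoints: kappa.start > theta.start, kappa.start > theta.end, kappa.end > theta.start, kappa.end > theta.end.
That pattern is 'after'.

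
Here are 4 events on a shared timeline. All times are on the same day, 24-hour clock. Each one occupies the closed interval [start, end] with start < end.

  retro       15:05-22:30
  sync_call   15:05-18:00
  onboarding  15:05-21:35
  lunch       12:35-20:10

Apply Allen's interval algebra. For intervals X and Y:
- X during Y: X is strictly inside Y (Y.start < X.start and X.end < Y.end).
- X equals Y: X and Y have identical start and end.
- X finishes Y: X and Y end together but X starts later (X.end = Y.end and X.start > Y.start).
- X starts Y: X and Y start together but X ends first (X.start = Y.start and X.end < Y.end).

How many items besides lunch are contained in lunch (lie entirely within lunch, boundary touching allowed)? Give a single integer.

Target lunch = [12:35, 20:10].
onboarding [15:05, 21:35] → overlapped-by → no.
retro [15:05, 22:30] → overlapped-by → no.
sync_call [15:05, 18:00] → during → counts.
Total: 1.

1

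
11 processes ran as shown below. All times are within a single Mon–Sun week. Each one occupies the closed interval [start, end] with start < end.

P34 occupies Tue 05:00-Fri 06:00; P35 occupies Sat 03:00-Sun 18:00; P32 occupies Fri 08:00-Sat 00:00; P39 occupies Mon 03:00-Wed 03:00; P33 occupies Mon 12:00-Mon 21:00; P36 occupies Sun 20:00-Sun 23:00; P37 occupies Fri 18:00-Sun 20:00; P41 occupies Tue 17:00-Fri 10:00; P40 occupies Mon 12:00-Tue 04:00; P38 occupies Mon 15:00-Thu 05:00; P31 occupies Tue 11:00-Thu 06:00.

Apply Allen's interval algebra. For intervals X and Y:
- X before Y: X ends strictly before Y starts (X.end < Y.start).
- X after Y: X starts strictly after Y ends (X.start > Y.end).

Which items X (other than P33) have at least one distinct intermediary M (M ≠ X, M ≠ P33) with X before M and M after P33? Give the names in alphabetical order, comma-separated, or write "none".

Target P33 = [Mon 12:00, Mon 21:00].
Intermediaries M with M after P33: P31, P32, P34, P35, P36, P37, P41.
Via P31 — items with X before P31: P40.
Via P32 — items with X before P32: P31, P34, P38, P39, P40.
Via P34 — items with X before P34: P40.
Via P35 — items with X before P35: P31, P32, P34, P38, P39, P40, P41.
Via P36 — items with X before P36: P31, P32, P34, P35, P38, P39, P40, P41.
Via P37 — items with X before P37: P31, P34, P38, P39, P40, P41.
Via P41 — items with X before P41: P40.
Union: P31, P32, P34, P35, P38, P39, P40, P41.

P31, P32, P34, P35, P38, P39, P40, P41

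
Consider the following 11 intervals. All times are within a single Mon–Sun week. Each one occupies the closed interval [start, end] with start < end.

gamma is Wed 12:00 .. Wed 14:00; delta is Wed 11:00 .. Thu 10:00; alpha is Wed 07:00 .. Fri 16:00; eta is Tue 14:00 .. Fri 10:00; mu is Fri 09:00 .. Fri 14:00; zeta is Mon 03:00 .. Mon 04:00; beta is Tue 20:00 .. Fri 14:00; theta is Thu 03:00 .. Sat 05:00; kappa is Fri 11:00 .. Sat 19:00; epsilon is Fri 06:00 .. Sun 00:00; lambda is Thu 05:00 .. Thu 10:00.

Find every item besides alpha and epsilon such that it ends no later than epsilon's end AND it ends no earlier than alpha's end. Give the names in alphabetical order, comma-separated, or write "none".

kappa, theta

Conditions: its end is no later than epsilon's end (X.end <= Sun 00:00) AND its end is no earlier than alpha's end (X.end >= Fri 16:00).
beta: end Fri 14:00 <= Sun 00:00? ✓; end Fri 14:00 >= Fri 16:00? ✗ → no.
delta: end Thu 10:00 <= Sun 00:00? ✓; end Thu 10:00 >= Fri 16:00? ✗ → no.
eta: end Fri 10:00 <= Sun 00:00? ✓; end Fri 10:00 >= Fri 16:00? ✗ → no.
gamma: end Wed 14:00 <= Sun 00:00? ✓; end Wed 14:00 >= Fri 16:00? ✗ → no.
kappa: end Sat 19:00 <= Sun 00:00? ✓; end Sat 19:00 >= Fri 16:00? ✓ → yes.
lambda: end Thu 10:00 <= Sun 00:00? ✓; end Thu 10:00 >= Fri 16:00? ✗ → no.
mu: end Fri 14:00 <= Sun 00:00? ✓; end Fri 14:00 >= Fri 16:00? ✗ → no.
theta: end Sat 05:00 <= Sun 00:00? ✓; end Sat 05:00 >= Fri 16:00? ✓ → yes.
zeta: end Mon 04:00 <= Sun 00:00? ✓; end Mon 04:00 >= Fri 16:00? ✗ → no.
Result: kappa, theta.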